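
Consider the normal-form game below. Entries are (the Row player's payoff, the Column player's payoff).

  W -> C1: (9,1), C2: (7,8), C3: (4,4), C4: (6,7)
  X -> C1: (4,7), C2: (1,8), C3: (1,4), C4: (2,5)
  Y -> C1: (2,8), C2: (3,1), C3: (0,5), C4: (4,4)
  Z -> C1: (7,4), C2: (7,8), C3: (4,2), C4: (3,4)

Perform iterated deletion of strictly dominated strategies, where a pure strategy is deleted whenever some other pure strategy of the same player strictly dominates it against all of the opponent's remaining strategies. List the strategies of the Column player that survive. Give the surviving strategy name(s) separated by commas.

C2

For the Row player, W strictly dominates X on the remaining columns (C1: 9>4, C2: 7>1, C3: 4>1, C4: 6>2); eliminate X.
The Row player's strategy Y is strictly dominated by W (C1: 9>2, C2: 7>3, C3: 4>0, C4: 6>4) and is removed.
Column C1 is eliminated: C2 beats it against every remaining row (W: 8>1, Z: 8>4).
Column C3 is eliminated: C2 beats it against every remaining row (W: 8>4, Z: 8>2).
The Column player's strategy C4 is strictly dominated by C2 (W: 8>7, Z: 8>4) and is removed.
Among the remaining strategies, none is strictly dominated by another pure strategy of the same player, so the elimination stops.
Surviving strategies — the Row player: {W, Z}; the Column player: {C2}.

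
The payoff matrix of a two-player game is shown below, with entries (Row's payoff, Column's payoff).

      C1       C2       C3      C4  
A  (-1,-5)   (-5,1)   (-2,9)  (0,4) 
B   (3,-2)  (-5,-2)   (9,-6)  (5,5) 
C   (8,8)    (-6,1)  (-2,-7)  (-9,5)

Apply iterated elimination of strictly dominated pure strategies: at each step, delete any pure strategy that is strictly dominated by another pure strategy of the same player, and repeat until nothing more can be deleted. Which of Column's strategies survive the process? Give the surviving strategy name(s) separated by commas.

Column C2 is eliminated: C4 beats it against every remaining row (A: 4>1, B: 5>-2, C: 5>1).
For Row, B strictly dominates A on the remaining columns (C1: 3>-1, C3: 9>-2, C4: 5>0); eliminate A.
Column's strategy C3 is strictly dominated by C1 (B: -2>-6, C: 8>-7) and is removed.
Among the remaining strategies, none is strictly dominated by another pure strategy of the same player, so the elimination stops.
Surviving strategies — Row: {B, C}; Column: {C1, C4}.

C1, C4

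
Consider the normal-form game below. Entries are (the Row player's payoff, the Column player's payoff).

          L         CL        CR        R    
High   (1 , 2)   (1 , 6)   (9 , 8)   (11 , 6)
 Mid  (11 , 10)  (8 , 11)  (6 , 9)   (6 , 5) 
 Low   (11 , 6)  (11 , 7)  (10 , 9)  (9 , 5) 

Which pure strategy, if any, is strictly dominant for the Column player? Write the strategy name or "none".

none

L fails to dominate CL at High (2<6).
CL fails to dominate CR at High (6<8).
CR fails to dominate L at Mid (9<10).
R fails to dominate L at Mid (5<10).
No single strategy dominates all the others.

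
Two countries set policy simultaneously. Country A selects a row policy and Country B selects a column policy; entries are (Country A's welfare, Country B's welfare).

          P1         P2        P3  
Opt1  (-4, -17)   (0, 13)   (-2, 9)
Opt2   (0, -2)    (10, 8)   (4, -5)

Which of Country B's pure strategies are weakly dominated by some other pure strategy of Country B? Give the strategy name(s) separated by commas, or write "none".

P1: dominated, since P2 does at least as well everywhere (Opt1: 13>-17, Opt2: 8>-2).
Nothing dominates P2: P1 at Opt1 (13>-17); P3 at Opt1 (13>9).
P3 is weakly dominated by P2 (Opt1: 13>9, Opt2: 8>-5).

P1, P3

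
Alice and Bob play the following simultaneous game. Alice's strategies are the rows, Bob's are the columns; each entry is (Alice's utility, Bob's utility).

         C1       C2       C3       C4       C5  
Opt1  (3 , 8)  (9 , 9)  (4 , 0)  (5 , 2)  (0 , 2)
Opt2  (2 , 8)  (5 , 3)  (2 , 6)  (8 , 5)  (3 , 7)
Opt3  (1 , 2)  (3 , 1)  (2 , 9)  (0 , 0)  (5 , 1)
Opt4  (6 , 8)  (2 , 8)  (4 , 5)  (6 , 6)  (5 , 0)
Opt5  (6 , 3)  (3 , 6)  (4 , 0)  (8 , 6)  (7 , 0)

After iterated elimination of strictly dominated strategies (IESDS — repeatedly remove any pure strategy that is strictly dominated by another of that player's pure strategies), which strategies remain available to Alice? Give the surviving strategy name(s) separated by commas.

Opt1, Opt2, Opt4, Opt5

Column C5 is eliminated: C1 beats it against every remaining row (Opt1: 8>2, Opt2: 8>7, Opt3: 2>1, Opt4: 8>0, Opt5: 3>0).
Alice's strategy Opt3 is strictly dominated by Opt1 (C1: 3>1, C2: 9>3, C3: 4>2, C4: 5>0) and is removed.
For Bob, C1 strictly dominates C3 on the remaining rows (Opt1: 8>0, Opt2: 8>6, Opt4: 8>5, Opt5: 3>0); eliminate C3.
Among the remaining strategies, none is strictly dominated by another pure strategy of the same player, so the elimination stops.
Surviving strategies — Alice: {Opt1, Opt2, Opt4, Opt5}; Bob: {C1, C2, C4}.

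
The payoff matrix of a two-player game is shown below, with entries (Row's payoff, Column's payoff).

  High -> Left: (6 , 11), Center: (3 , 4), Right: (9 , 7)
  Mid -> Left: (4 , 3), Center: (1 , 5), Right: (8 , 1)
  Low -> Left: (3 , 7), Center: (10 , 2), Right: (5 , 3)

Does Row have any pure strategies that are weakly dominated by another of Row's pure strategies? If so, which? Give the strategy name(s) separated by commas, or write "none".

Mid

High: no other strategy beats it everywhere (Mid at Left (6>4); Low at Left (6>3)).
Mid: dominated, since High does at least as well everywhere (Left: 6>4, Center: 3>1, Right: 9>8).
Low: no other strategy beats it everywhere (High at Center (10>3); Mid at Center (10>1)).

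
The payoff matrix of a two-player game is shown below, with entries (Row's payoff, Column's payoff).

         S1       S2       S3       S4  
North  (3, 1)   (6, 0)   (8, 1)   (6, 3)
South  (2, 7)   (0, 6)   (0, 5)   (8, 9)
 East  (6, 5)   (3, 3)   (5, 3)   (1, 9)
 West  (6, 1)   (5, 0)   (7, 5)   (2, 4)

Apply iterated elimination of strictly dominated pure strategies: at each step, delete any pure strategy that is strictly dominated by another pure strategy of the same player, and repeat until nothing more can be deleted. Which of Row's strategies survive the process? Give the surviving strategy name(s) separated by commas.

Column S1 is eliminated: S4 beats it against every remaining row (North: 3>1, South: 9>7, East: 9>5, West: 4>1).
Row's strategy East is strictly dominated by North (S2: 6>3, S3: 8>5, S4: 6>1) and is removed.
Row West is eliminated: North beats it against every remaining column (S2: 6>5, S3: 8>7, S4: 6>2).
Column S2 is eliminated: S4 beats it against every remaining row (North: 3>0, South: 9>6).
Column S3 is eliminated: S4 beats it against every remaining row (North: 3>1, South: 9>5).
For Row, South strictly dominates North on the remaining columns (S4: 8>6); eliminate North.
Among the remaining strategies, none is strictly dominated by another pure strategy of the same player, so the elimination stops.
Surviving strategies — Row: {South}; Column: {S4}.

South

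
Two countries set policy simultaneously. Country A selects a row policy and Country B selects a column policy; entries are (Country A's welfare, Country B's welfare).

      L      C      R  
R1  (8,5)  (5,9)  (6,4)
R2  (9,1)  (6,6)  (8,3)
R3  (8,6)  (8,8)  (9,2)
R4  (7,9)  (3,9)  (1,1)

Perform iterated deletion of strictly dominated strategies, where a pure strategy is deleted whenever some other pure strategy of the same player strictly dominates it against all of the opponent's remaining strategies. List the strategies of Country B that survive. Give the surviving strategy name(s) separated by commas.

For Country A, R2 strictly dominates R1 on the remaining columns (L: 9>8, C: 6>5, R: 8>6); eliminate R1.
For Country A, R2 strictly dominates R4 on the remaining columns (L: 9>7, C: 6>3, R: 8>1); eliminate R4.
For Country B, C strictly dominates L on the remaining rows (R2: 6>1, R3: 8>6); eliminate L.
For Country A, R3 strictly dominates R2 on the remaining columns (C: 8>6, R: 9>8); eliminate R2.
Country B's strategy R is strictly dominated by C (R3: 8>2) and is removed.
Among the remaining strategies, none is strictly dominated by another pure strategy of the same player, so the elimination stops.
Surviving strategies — Country A: {R3}; Country B: {C}.

C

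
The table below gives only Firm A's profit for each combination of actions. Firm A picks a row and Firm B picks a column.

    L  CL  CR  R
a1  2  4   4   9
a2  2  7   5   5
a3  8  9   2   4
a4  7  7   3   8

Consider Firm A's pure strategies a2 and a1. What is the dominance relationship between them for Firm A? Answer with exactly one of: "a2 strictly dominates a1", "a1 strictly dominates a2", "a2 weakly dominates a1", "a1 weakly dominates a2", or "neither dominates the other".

a2's payoffs vs a1's, by Firm B's action — L: 2=2, CL: 7>4, CR: 5>4, R: 5<9.
a2 does better at CL, CR but worse at R; neither strategy dominates the other.

neither dominates the other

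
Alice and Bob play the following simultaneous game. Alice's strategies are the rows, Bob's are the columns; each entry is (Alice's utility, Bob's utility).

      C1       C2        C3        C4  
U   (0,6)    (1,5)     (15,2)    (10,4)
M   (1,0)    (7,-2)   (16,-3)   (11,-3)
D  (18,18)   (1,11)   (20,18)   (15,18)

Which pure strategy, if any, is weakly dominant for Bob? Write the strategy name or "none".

C1 vs C2: U: 6>5, M: 0>-2, D: 18>11.
C1 vs C3: U: 6>2, M: 0>-3, D: 18=18.
C1 vs C4: U: 6>4, M: 0>-3, D: 18=18.
C1 is at least as good as every other strategy against every opponent action, so it is weakly dominant.

C1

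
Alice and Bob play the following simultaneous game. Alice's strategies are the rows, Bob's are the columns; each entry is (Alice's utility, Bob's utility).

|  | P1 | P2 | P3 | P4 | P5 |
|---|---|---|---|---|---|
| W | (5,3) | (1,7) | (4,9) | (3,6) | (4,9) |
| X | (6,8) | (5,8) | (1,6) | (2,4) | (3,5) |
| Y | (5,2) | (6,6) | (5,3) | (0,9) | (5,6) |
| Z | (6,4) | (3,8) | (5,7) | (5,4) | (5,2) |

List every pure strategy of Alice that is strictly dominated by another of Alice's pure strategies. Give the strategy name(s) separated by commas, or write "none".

W: dominated, since Z does at least as well everywhere (P1: 6>5, P2: 3>1, P3: 5>4, P4: 5>3, P5: 5>4).
X is not dominated — it holds its own against W at P1 (6>5); Y at P1 (6>5); Z at P1 (6=6).
Y is not dominated — it holds its own against W at P1 (5=5); X at P2 (6>5); Z at P2 (6>3).
Nothing dominates Z: W at P1 (6>5); X at P1 (6=6); Y at P1 (6>5).

W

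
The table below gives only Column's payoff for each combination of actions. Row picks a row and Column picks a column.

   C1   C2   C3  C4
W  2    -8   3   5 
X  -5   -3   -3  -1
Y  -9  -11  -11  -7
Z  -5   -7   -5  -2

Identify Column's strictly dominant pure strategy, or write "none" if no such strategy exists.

C4

C4 vs C1: W: 5>2, X: -1>-5, Y: -7>-9, Z: -2>-5.
C4 vs C2: W: 5>-8, X: -1>-3, Y: -7>-11, Z: -2>-7.
C4 vs C3: W: 5>3, X: -1>-3, Y: -7>-11, Z: -2>-5.
C4 strictly beats every other strategy against every opponent action, so it is strictly dominant.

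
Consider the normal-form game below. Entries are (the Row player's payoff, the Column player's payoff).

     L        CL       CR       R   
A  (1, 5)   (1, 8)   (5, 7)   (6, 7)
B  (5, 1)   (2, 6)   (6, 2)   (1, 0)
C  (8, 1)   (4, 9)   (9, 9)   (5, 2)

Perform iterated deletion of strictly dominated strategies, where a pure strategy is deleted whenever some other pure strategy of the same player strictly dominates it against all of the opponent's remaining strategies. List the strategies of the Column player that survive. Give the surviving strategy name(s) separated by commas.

CL, CR

The Row player's strategy B is strictly dominated by C (L: 8>5, CL: 4>2, CR: 9>6, R: 5>1) and is removed.
The Column player's strategy L is strictly dominated by CL (A: 8>5, C: 9>1) and is removed.
The Column player's strategy R is strictly dominated by CL (A: 8>7, C: 9>2) and is removed.
For the Row player, C strictly dominates A on the remaining columns (CL: 4>1, CR: 9>5); eliminate A.
Among the remaining strategies, none is strictly dominated by another pure strategy of the same player, so the elimination stops.
Surviving strategies — the Row player: {C}; the Column player: {CL, CR}.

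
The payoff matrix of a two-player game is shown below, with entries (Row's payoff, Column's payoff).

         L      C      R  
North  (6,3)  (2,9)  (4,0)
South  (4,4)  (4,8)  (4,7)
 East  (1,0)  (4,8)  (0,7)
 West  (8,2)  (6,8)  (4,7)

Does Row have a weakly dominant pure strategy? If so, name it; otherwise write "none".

West

West vs North: L: 8>6, C: 6>2, R: 4=4.
West vs South: L: 8>4, C: 6>4, R: 4=4.
West vs East: L: 8>1, C: 6>4, R: 4>0.
West is at least as good as every other strategy against every opponent action, so it is weakly dominant.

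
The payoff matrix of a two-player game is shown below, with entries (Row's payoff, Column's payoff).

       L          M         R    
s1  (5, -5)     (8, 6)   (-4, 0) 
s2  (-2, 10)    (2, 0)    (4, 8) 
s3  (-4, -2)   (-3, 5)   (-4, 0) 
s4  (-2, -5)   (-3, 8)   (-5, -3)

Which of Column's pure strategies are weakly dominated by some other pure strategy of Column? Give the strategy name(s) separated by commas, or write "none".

Nothing dominates L: M at s2 (10>0); R at s2 (10>8).
Nothing dominates M: L at s1 (6>-5); R at s1 (6>0).
R is not dominated — it holds its own against L at s1 (0>-5); M at s2 (8>0).

none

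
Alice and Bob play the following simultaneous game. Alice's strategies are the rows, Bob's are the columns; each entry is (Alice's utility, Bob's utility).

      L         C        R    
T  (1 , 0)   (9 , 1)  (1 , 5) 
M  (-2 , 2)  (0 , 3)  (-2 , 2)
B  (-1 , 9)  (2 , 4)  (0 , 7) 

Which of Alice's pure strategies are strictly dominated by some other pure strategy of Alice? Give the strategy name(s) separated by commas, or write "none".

T: no other strategy beats it everywhere (M at L (1>-2); B at L (1>-1)).
T strictly dominates M — L: 1>-2, C: 9>0, R: 1>-2.
B is strictly dominated by T (L: 1>-1, C: 9>2, R: 1>0).

M, B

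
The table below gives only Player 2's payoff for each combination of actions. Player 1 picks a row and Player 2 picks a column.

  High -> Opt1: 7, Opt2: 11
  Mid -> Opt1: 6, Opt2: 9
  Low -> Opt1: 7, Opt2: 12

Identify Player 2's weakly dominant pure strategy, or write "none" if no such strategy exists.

Opt2 vs Opt1: High: 11>7, Mid: 9>6, Low: 12>7.
Opt2 is at least as good as every other strategy against every opponent action, so it is weakly dominant.

Opt2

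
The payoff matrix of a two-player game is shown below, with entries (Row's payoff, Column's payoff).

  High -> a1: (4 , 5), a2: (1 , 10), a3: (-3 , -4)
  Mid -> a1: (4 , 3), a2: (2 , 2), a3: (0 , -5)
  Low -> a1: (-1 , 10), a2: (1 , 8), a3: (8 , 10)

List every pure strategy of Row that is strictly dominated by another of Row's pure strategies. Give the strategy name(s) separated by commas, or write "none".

Nothing dominates High: Mid at a1 (4=4); Low at a1 (4>-1).
Mid: no other strategy beats it everywhere (High at a1 (4=4); Low at a1 (4>-1)).
Low is not dominated — it holds its own against High at a2 (1=1); Mid at a3 (8>0).

none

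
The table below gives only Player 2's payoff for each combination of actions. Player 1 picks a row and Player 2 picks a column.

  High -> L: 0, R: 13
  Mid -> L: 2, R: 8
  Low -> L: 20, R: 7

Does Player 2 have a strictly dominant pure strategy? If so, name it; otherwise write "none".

none

L fails to dominate R at High (0<13).
R fails to dominate L at Low (7<20).
No single strategy dominates all the others.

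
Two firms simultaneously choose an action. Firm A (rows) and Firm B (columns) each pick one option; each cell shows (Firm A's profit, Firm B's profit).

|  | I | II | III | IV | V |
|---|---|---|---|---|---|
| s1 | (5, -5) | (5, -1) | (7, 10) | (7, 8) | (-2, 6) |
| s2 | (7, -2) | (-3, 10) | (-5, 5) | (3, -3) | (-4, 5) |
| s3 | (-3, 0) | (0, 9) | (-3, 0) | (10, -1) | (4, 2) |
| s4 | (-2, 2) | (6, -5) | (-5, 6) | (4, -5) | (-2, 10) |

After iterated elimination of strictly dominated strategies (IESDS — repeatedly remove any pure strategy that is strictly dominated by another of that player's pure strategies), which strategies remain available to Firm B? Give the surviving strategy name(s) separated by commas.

II, III, V

Column I is eliminated: V beats it against every remaining row (s1: 6>-5, s2: 5>-2, s3: 2>0, s4: 10>2).
Row s2 is eliminated: s1 beats it against every remaining column (II: 5>-3, III: 7>-5, IV: 7>3, V: -2>-4).
Column IV is eliminated: III beats it against every remaining row (s1: 10>8, s3: 0>-1, s4: 6>-5).
Among the remaining strategies, none is strictly dominated by another pure strategy of the same player, so the elimination stops.
Surviving strategies — Firm A: {s1, s3, s4}; Firm B: {II, III, V}.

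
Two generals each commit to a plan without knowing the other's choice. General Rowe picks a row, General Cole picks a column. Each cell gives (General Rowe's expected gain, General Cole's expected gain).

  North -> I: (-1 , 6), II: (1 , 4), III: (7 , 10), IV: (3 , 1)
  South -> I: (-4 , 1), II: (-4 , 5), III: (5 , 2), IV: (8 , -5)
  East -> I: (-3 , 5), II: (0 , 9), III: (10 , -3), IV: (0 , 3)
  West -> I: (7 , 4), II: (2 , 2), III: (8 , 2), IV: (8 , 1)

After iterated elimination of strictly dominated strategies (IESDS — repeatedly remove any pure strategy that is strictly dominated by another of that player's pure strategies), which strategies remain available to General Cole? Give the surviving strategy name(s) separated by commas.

For General Rowe, West strictly dominates North on the remaining columns (I: 7>-1, II: 2>1, III: 8>7, IV: 8>3); eliminate North.
For General Cole, I strictly dominates IV on the remaining rows (South: 1>-5, East: 5>3, West: 4>1); eliminate IV.
General Rowe's strategy South is strictly dominated by East (I: -3>-4, II: 0>-4, III: 10>5) and is removed.
Column III is eliminated: I beats it against every remaining row (East: 5>-3, West: 4>2).
For General Rowe, West strictly dominates East on the remaining columns (I: 7>-3, II: 2>0); eliminate East.
General Cole's strategy II is strictly dominated by I (West: 4>2) and is removed.
Among the remaining strategies, none is strictly dominated by another pure strategy of the same player, so the elimination stops.
Surviving strategies — General Rowe: {West}; General Cole: {I}.

I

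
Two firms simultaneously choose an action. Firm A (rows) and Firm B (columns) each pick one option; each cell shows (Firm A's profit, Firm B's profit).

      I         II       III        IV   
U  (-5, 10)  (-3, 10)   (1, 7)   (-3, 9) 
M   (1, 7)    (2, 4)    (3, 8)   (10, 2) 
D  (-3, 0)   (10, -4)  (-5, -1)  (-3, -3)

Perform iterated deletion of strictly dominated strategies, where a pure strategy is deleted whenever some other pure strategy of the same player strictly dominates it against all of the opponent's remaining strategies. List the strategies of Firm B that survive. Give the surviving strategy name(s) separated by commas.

III

For Firm A, M strictly dominates U on the remaining columns (I: 1>-5, II: 2>-3, III: 3>1, IV: 10>-3); eliminate U.
Column II is eliminated: I beats it against every remaining row (M: 7>4, D: 0>-4).
For Firm A, M strictly dominates D on the remaining columns (I: 1>-3, III: 3>-5, IV: 10>-3); eliminate D.
Column I is eliminated: III beats it against every remaining row (M: 8>7).
Firm B's strategy IV is strictly dominated by III (M: 8>2) and is removed.
Among the remaining strategies, none is strictly dominated by another pure strategy of the same player, so the elimination stops.
Surviving strategies — Firm A: {M}; Firm B: {III}.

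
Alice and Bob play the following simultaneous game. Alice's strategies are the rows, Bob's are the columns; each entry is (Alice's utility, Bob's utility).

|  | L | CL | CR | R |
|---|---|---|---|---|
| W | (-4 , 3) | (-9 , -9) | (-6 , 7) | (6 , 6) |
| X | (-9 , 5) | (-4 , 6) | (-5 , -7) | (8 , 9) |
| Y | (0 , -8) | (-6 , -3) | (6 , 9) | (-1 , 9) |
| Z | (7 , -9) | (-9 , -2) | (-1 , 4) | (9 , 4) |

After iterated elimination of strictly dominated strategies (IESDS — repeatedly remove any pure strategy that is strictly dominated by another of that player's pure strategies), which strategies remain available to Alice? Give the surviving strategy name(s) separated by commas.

Column L is eliminated: R beats it against every remaining row (W: 6>3, X: 9>5, Y: 9>-8, Z: 4>-9).
Row W is eliminated: X beats it against every remaining column (CL: -4>-9, CR: -5>-6, R: 8>6).
Bob's strategy CL is strictly dominated by R (X: 9>6, Y: 9>-3, Z: 4>-2) and is removed.
For Alice, Z strictly dominates X on the remaining columns (CR: -1>-5, R: 9>8); eliminate X.
Among the remaining strategies, none is strictly dominated by another pure strategy of the same player, so the elimination stops.
Surviving strategies — Alice: {Y, Z}; Bob: {CR, R}.

Y, Z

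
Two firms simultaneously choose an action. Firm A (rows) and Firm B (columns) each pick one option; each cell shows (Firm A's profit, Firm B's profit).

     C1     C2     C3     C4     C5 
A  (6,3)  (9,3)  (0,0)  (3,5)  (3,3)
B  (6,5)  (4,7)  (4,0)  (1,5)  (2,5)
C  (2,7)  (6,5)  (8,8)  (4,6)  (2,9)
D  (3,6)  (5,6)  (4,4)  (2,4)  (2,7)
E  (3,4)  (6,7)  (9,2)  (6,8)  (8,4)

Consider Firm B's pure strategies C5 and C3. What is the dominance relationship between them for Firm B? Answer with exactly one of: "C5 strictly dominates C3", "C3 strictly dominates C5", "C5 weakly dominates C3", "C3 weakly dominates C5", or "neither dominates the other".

C5's payoffs vs C3's, by Firm A's action — A: 3>0, B: 5>0, C: 9>8, D: 7>4, E: 4>2.
C5 gives a strictly higher payoff against each choice by Firm A, so C5 strictly dominates C3.

C5 strictly dominates C3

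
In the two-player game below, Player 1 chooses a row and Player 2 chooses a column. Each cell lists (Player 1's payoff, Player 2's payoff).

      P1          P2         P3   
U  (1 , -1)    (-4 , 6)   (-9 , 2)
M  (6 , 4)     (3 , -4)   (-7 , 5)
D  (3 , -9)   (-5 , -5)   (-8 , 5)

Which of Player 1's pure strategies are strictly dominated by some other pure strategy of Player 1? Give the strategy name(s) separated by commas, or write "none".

U, D

U: dominated, since M does at least as well everywhere (P1: 6>1, P2: 3>-4, P3: -7>-9).
Nothing dominates M: U at P1 (6>1); D at P1 (6>3).
D is strictly dominated by M (P1: 6>3, P2: 3>-5, P3: -7>-8).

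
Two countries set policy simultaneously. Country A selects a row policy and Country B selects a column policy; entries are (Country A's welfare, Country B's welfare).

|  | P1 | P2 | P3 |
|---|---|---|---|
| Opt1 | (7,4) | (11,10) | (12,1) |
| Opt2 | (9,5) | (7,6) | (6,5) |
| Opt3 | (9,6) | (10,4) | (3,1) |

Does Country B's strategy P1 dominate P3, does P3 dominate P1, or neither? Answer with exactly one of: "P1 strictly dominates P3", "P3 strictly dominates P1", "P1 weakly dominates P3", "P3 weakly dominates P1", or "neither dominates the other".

Compare P1 to P3 across each opponent action: Opt1: 4>1, Opt2: 5=5, Opt3: 6>1.
P1 is at least as good everywhere and strictly better somewhere (tied only at Opt2), so P1 weakly but not strictly dominates P3.

P1 weakly dominates P3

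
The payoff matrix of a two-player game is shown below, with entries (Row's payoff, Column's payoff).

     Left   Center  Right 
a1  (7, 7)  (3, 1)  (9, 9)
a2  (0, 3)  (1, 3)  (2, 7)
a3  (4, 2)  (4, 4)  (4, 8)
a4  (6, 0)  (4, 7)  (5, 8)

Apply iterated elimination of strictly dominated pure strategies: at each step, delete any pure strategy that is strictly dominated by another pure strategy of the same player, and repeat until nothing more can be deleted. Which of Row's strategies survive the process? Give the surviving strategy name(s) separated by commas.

For Row, a1 strictly dominates a2 on the remaining columns (Left: 7>0, Center: 3>1, Right: 9>2); eliminate a2.
For Column, Right strictly dominates Left on the remaining rows (a1: 9>7, a3: 8>2, a4: 8>0); eliminate Left.
Column Center is eliminated: Right beats it against every remaining row (a1: 9>1, a3: 8>4, a4: 8>7).
For Row, a1 strictly dominates a3 on the remaining columns (Right: 9>4); eliminate a3.
For Row, a1 strictly dominates a4 on the remaining columns (Right: 9>5); eliminate a4.
Among the remaining strategies, none is strictly dominated by another pure strategy of the same player, so the elimination stops.
Surviving strategies — Row: {a1}; Column: {Right}.

a1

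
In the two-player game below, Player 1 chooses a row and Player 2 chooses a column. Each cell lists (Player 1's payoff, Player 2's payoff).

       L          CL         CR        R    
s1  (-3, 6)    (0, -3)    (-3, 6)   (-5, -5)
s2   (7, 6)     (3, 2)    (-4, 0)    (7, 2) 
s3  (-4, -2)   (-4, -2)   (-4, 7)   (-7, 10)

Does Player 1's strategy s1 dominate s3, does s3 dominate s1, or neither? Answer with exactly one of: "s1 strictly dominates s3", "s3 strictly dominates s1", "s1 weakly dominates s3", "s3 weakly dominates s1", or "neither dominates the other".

s1 strictly dominates s3

s1's payoffs vs s3's, by Player 2's action — L: -3>-4, CL: 0>-4, CR: -3>-4, R: -5>-7.
Every comparison favours s1, so s1 strictly dominates s3.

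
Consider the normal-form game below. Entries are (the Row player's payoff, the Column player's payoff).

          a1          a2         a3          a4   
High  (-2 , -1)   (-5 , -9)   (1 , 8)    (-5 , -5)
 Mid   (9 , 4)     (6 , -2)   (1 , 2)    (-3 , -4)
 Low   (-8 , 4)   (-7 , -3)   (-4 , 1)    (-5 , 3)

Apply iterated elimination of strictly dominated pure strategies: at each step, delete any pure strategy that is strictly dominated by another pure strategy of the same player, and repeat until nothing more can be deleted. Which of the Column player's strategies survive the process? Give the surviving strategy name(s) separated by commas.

a1, a3

For the Row player, Mid strictly dominates Low on the remaining columns (a1: 9>-8, a2: 6>-7, a3: 1>-4, a4: -3>-5); eliminate Low.
Column a2 is eliminated: a1 beats it against every remaining row (High: -1>-9, Mid: 4>-2).
The Column player's strategy a4 is strictly dominated by a1 (High: -1>-5, Mid: 4>-4) and is removed.
Among the remaining strategies, none is strictly dominated by another pure strategy of the same player, so the elimination stops.
Surviving strategies — the Row player: {High, Mid}; the Column player: {a1, a3}.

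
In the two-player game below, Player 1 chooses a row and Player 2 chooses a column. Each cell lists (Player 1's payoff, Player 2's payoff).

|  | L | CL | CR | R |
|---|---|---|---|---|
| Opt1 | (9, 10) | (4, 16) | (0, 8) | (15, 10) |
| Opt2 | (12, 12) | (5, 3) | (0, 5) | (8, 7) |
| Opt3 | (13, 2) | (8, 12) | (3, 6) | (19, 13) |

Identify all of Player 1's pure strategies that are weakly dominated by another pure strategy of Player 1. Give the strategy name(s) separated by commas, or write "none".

Opt3 weakly dominates Opt1 — L: 13>9, CL: 8>4, CR: 3>0, R: 19>15.
Opt2 is weakly dominated by Opt3 (L: 13>12, CL: 8>5, CR: 3>0, R: 19>8).
Opt3: no other strategy beats it everywhere (Opt1 at L (13>9); Opt2 at L (13>12)).

Opt1, Opt2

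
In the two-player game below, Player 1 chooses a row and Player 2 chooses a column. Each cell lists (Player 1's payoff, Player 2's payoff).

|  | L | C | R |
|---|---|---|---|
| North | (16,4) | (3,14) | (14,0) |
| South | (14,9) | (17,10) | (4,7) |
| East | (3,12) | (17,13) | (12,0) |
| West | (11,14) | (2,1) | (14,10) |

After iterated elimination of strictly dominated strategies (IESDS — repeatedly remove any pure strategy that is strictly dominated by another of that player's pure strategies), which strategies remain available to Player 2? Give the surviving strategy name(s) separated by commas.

Column R is eliminated: L beats it against every remaining row (North: 4>0, South: 9>7, East: 12>0, West: 14>10).
Player 1's strategy West is strictly dominated by North (L: 16>11, C: 3>2) and is removed.
For Player 2, C strictly dominates L on the remaining rows (North: 14>4, South: 10>9, East: 13>12); eliminate L.
Row North is eliminated: South beats it against every remaining column (C: 17>3).
Among the remaining strategies, none is strictly dominated by another pure strategy of the same player, so the elimination stops.
Surviving strategies — Player 1: {South, East}; Player 2: {C}.

C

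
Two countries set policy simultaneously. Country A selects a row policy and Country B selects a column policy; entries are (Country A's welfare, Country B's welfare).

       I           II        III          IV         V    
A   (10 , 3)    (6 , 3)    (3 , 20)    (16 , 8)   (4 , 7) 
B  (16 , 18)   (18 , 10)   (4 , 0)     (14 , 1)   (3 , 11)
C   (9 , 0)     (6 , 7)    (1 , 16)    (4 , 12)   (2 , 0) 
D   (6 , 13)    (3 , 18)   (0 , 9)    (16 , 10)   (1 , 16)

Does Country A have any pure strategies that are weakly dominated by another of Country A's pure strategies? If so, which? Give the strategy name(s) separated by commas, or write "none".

A: no other strategy beats it everywhere (B at IV (16>14); C at I (10>9); D at I (10>6)).
Nothing dominates B: A at I (16>10); C at I (16>9); D at I (16>6).
A weakly dominates C — I: 10>9, II: 6=6, III: 3>1, IV: 16>4, V: 4>2.
D: dominated, since A does at least as well everywhere (I: 10>6, II: 6>3, III: 3>0, IV: 16=16, V: 4>1).

C, D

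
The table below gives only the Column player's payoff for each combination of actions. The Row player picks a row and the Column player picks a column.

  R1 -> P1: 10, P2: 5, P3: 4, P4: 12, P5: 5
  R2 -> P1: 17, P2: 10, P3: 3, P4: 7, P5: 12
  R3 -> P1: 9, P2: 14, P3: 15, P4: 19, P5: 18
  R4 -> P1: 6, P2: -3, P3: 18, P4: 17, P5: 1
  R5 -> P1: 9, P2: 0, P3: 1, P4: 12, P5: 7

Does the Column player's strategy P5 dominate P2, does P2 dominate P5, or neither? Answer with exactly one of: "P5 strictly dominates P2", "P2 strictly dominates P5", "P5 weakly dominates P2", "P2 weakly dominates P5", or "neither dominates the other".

P5 weakly dominates P2

Compare P5 to P2 across each choice by the Row player: R1: 5=5, R2: 12>10, R3: 18>14, R4: 1>-3, R5: 7>0.
P5 is at least as good everywhere and strictly better somewhere (tied only at R1), so P5 weakly but not strictly dominates P2.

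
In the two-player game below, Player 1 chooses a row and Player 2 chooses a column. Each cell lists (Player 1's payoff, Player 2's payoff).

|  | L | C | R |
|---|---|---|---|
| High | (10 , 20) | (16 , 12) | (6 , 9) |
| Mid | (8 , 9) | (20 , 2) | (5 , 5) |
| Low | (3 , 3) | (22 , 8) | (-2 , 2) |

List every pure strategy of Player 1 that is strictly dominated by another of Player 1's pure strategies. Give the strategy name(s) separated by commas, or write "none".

High is not dominated — it holds its own against Mid at L (10>8); Low at L (10>3).
Mid: no other strategy beats it everywhere (High at C (20>16); Low at L (8>3)).
Low: no other strategy beats it everywhere (High at C (22>16); Mid at C (22>20)).

none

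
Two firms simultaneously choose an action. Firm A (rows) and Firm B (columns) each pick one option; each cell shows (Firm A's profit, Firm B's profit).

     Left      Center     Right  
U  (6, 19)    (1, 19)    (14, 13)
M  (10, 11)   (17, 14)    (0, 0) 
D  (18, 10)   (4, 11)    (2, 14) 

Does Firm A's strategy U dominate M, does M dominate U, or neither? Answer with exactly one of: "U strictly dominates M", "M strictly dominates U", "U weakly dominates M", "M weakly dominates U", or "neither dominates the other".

Compare U to M across every action of Firm B: Left: 6<10, Center: 1<17, Right: 14>0.
U does better at Right but worse at Left, Center; neither strategy dominates the other.

neither dominates the other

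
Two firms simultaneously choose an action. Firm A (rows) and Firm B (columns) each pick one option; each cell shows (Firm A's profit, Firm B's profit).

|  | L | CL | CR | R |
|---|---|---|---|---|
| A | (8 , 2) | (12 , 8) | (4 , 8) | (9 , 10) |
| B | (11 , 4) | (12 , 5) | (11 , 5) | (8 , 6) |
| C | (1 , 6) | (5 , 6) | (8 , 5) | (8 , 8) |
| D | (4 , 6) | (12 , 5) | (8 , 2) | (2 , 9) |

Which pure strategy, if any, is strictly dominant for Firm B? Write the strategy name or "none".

R

R vs L: A: 10>2, B: 6>4, C: 8>6, D: 9>6.
R vs CL: A: 10>8, B: 6>5, C: 8>6, D: 9>5.
R vs CR: A: 10>8, B: 6>5, C: 8>5, D: 9>2.
R strictly beats every other strategy against every opponent action, so it is strictly dominant.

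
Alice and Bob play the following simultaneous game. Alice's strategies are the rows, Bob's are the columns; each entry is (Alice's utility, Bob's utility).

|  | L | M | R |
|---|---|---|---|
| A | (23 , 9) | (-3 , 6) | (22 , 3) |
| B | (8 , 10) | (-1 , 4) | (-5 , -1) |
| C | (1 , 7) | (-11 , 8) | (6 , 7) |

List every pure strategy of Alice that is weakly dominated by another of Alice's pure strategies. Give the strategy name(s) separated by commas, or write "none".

Nothing dominates A: B at L (23>8); C at L (23>1).
B is not dominated — it holds its own against A at M (-1>-3); C at L (8>1).
C: dominated, since A does at least as well everywhere (L: 23>1, M: -3>-11, R: 22>6).

C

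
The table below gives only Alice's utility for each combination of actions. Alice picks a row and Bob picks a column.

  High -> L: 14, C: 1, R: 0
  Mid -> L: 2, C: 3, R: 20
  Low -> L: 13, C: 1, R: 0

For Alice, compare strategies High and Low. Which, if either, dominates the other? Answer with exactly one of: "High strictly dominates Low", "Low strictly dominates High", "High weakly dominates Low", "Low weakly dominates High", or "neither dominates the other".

High weakly dominates Low

High's payoffs vs Low's, by Bob's action — L: 14>13, C: 1=1, R: 0=0.
High is at least as good everywhere and strictly better somewhere (tied only at C, R), so High weakly but not strictly dominates Low.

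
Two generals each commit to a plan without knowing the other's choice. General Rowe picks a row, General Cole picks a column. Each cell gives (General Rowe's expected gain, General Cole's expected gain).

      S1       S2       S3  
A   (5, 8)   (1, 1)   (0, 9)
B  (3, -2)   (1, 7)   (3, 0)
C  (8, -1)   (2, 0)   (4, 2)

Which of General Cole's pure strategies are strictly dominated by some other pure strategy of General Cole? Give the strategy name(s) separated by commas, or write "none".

S1 is strictly dominated by S3 (A: 9>8, B: 0>-2, C: 2>-1).
S2: no other strategy beats it everywhere (S1 at B (7>-2); S3 at B (7>0)).
S3 is not dominated — it holds its own against S1 at A (9>8); S2 at A (9>1).

S1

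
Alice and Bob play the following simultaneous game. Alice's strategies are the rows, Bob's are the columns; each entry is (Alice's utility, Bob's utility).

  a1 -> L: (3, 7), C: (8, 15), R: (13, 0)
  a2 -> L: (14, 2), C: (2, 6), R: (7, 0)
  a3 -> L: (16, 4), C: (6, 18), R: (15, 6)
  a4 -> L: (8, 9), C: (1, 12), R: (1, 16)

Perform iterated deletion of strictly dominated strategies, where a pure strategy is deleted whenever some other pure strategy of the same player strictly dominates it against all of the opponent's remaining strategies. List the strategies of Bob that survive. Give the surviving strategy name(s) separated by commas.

C

For Alice, a3 strictly dominates a2 on the remaining columns (L: 16>14, C: 6>2, R: 15>7); eliminate a2.
Alice's strategy a4 is strictly dominated by a3 (L: 16>8, C: 6>1, R: 15>1) and is removed.
For Bob, C strictly dominates L on the remaining rows (a1: 15>7, a3: 18>4); eliminate L.
Bob's strategy R is strictly dominated by C (a1: 15>0, a3: 18>6) and is removed.
For Alice, a1 strictly dominates a3 on the remaining columns (C: 8>6); eliminate a3.
Among the remaining strategies, none is strictly dominated by another pure strategy of the same player, so the elimination stops.
Surviving strategies — Alice: {a1}; Bob: {C}.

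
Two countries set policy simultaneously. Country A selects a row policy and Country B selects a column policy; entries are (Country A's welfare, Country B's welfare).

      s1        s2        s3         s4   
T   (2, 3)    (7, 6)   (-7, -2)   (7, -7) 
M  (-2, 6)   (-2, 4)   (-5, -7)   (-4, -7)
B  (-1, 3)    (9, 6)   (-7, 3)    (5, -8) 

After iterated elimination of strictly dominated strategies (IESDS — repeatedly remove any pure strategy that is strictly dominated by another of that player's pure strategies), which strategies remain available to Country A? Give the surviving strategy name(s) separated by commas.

B

For Country B, s2 strictly dominates s3 on the remaining rows (T: 6>-2, M: 4>-7, B: 6>3); eliminate s3.
Country A's strategy M is strictly dominated by T (s1: 2>-2, s2: 7>-2, s4: 7>-4) and is removed.
Column s1 is eliminated: s2 beats it against every remaining row (T: 6>3, B: 6>3).
Country B's strategy s4 is strictly dominated by s2 (T: 6>-7, B: 6>-8) and is removed.
For Country A, B strictly dominates T on the remaining columns (s2: 9>7); eliminate T.
Among the remaining strategies, none is strictly dominated by another pure strategy of the same player, so the elimination stops.
Surviving strategies — Country A: {B}; Country B: {s2}.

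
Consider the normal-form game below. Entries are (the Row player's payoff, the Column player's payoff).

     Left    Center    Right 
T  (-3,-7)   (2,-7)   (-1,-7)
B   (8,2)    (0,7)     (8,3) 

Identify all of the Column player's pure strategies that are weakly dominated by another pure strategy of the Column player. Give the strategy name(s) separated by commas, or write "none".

Left is weakly dominated by Center (T: -7=-7, B: 7>2).
Center: no other strategy beats it everywhere (Left at B (7>2); Right at B (7>3)).
Center weakly dominates Right — T: -7=-7, B: 7>3.

Left, Right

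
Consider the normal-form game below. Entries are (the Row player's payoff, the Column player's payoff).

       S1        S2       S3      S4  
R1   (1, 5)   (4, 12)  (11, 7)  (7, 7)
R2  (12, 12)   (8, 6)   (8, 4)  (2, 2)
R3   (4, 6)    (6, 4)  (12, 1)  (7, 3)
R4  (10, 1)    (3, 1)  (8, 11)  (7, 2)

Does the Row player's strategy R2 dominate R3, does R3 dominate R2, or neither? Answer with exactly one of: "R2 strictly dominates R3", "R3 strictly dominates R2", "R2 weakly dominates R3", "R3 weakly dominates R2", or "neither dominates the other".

Compare R2 to R3 across each opponent action: S1: 12>4, S2: 8>6, S3: 8<12, S4: 2<7.
R2 does better at S1, S2 but worse at S3, S4; neither strategy dominates the other.

neither dominates the other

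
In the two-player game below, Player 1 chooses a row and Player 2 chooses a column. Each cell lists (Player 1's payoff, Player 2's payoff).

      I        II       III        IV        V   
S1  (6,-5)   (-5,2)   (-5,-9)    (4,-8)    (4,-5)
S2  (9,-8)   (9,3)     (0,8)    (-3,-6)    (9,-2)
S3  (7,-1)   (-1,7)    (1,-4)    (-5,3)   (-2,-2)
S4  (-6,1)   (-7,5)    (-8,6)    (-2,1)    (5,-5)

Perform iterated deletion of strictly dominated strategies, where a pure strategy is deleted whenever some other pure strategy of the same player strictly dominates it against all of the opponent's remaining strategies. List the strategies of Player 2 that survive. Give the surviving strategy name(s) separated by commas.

II, III

Player 2's strategy I is strictly dominated by II (S1: 2>-5, S2: 3>-8, S3: 7>-1, S4: 5>1) and is removed.
Player 2's strategy IV is strictly dominated by II (S1: 2>-8, S2: 3>-6, S3: 7>3, S4: 5>1) and is removed.
For Player 1, S2 strictly dominates S1 on the remaining columns (II: 9>-5, III: 0>-5, V: 9>4); eliminate S1.
For Player 1, S2 strictly dominates S4 on the remaining columns (II: 9>-7, III: 0>-8, V: 9>5); eliminate S4.
For Player 2, II strictly dominates V on the remaining rows (S2: 3>-2, S3: 7>-2); eliminate V.
Among the remaining strategies, none is strictly dominated by another pure strategy of the same player, so the elimination stops.
Surviving strategies — Player 1: {S2, S3}; Player 2: {II, III}.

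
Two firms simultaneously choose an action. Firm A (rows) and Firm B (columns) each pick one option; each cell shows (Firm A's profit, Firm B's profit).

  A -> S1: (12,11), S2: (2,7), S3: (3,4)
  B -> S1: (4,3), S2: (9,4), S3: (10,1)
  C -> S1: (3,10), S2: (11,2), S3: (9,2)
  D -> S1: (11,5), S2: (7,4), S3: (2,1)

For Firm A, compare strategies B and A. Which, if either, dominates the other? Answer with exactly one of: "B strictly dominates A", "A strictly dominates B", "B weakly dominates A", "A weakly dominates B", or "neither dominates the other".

B's payoffs vs A's, by Firm B's action — S1: 4<12, S2: 9>2, S3: 10>3.
B does better at S2, S3 but worse at S1; neither strategy dominates the other.

neither dominates the other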